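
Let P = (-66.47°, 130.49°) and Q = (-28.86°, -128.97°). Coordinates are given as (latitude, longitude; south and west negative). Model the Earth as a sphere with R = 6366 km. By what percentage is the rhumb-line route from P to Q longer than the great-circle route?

8.7%

Great circle: σ = 1.1825 rad → d_gc = Rσ = 7528.0 km
Rhumb: Δφ = +0.6564, Δλ = +1.7548, Δψ = +1.0424, q = Δφ/Δψ = 0.6297 → d_rh = R√(Δφ²+q²Δλ²) = 8181.8 km
Excess = (8181.8 − 7528.0) / 7528.0 = 653.8 / 7528.0 = 8.68% ≈ 8.7%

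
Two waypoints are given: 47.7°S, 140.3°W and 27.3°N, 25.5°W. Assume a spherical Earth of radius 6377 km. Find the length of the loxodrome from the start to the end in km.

14269 km

Δψ = ln[tan(π/4+φ₂/2)/tan(π/4+φ₁/2)] = +1.4453;  Δφ = +1.3090 rad,  Δλ = +2.0036 rad
q = Δφ/Δψ = 0.9057
d = R·√(Δφ² + q²Δλ²) = 6377·2.23757 = 14269 km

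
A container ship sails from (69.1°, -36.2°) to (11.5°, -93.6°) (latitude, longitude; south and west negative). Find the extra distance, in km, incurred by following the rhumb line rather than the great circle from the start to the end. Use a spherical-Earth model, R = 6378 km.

159 km

Great circle: cos σ = sin φ₁ sin φ₂ + cos φ₁ cos φ₂ cos Δλ,  σ = 1.1868 rad → d_gc = 7569.7 km
Rhumb line: Δψ = -1.4884, q = Δφ/Δψ = 0.6754, d_rh = R√(Δφ²+q²Δλ²) = 7729.0 km
Excess = 7729.0 − 7569.7 = 159.3 ≈ 159 km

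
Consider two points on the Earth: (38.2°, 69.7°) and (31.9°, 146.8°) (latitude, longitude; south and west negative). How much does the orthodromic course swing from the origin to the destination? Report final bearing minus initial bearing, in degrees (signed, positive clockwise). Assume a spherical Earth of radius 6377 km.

Initial bearing θ₁ = atan2(sin Δλ cos φ₂, cos φ₁ sin φ₂ − sin φ₁ cos φ₂ cos Δλ) = 70.19°
Final bearing θ₂ = (initial bearing from the destination back to the start) + 180° = 119.44°
Δθ = θ₂ − θ₁ = +49.2°

+49.2°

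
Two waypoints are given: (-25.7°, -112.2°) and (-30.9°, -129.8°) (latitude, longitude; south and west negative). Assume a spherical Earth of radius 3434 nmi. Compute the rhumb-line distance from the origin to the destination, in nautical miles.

Rhumb course C = atan2(Δλ, Δψ) with Δψ = ln[tan(π/4+φ₂/2)/tan(π/4+φ₁/2)] = -0.1031, Δλ = -0.3072 → C = 251.44°
d = R·|Δφ| / |cos C| = 3434·0.09076 / 0.31828 = 979 nmi

979 nmi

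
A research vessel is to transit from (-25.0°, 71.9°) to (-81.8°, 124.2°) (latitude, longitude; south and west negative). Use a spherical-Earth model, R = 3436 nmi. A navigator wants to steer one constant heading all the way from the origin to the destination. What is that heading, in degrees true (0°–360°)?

Meridional parts: M(φ₁)=-0.4509, M(φ₂)=-2.6355 → ΔM = -2.1847;  Δλ = +0.9128 rad
tan C = Δλ / ΔM = -0.4178 → C = 157.32°

157.3°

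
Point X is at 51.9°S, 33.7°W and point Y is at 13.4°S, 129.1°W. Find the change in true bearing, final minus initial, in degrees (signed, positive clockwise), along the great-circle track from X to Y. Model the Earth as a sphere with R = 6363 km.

+64.3°

Initial bearing θ₁ = atan2(sin Δλ cos φ₂, cos φ₁ sin φ₂ − sin φ₁ cos φ₂ cos Δλ) = 257.48°
Final bearing θ₂ = (initial bearing from the destination back to the start) + 180° = 321.74°
Δθ = θ₂ − θ₁ = +64.3°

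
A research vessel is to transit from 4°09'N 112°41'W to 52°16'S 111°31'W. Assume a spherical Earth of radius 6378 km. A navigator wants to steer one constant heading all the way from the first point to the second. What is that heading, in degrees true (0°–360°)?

Meridional parts: M(φ₁)=+0.0725, M(φ₂)=-1.0737 → ΔM = -1.1462;  Δλ = +0.0204 rad
tan C = Δλ / ΔM = -0.0178 → C = 178.98°

179.0°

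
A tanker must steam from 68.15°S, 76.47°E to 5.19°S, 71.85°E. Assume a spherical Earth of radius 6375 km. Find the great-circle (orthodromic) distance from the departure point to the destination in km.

Haversine: a = sin²(Δφ/2)+cos φ₁ cos φ₂ sin²(Δλ/2) = 0.27330;  σ = 2·atan2(√a,√(1−a))
σ = 63.037° → d = Rσ = 6375·1.10021 = 7014 km

7014 km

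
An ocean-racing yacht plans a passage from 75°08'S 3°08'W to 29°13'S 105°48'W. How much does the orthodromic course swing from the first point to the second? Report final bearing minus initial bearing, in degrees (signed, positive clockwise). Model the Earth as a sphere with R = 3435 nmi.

+94.0°

At departure: θ₁ = atan2(sin Δλ cos φ₂, cos φ₁ sin φ₂ − sin φ₁ cos φ₂ cos Δλ) = 249.98°
At arrival: θ₂ = atan2(sin Δλ cos φ₁, −cos φ₂ sin φ₁ + sin φ₂ cos φ₁ cos Δλ) = 343.97°
Δθ = θ₂ − θ₁ = +94.0°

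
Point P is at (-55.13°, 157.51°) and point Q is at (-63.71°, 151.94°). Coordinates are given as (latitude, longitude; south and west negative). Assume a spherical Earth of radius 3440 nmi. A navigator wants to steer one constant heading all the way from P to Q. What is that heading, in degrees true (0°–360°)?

Meridional parts: M(φ₁)=-1.1582, M(φ₂)=-1.4544 → ΔM = -0.2962;  Δλ = -0.0972 rad
tan C = Δλ / ΔM = +0.3282 → C = 198.17°

198.2°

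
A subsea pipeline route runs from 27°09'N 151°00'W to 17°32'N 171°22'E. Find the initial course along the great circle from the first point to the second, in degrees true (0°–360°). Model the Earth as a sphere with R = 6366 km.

262.5°

θ = atan2( sin Δλ·cos φ₂ ,  cos φ₁ sin φ₂ − sin φ₁ cos φ₂ cos Δλ )
  = atan2(-0.5822, -0.0765) = 262.51°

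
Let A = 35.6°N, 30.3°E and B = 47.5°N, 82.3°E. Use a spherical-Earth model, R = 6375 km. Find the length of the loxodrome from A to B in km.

Rhumb course C = atan2(Δλ, Δψ) with Δψ = ln[tan(π/4+φ₂/2)/tan(π/4+φ₁/2)] = +0.2788, Δλ = +0.9076 → C = 72.92°
d = R·|Δφ| / |cos C| = 6375·0.20769 / 0.29367 = 4509 km

4509 km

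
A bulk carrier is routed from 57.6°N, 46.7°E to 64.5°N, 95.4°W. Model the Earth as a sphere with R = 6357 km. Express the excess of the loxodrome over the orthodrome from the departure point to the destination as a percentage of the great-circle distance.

26.2%

Great circle: σ = 0.9520 rad → d_gc = Rσ = 6051.9 km
Rhumb: Δφ = +0.1204, Δλ = -2.4801, Δψ = +0.2499, q = Δφ/Δψ = 0.4818 → d_rh = R√(Δφ²+q²Δλ²) = 7635.1 km
Excess = (7635.1 − 6051.9) / 6051.9 = 1583.2 / 6051.9 = 26.16% ≈ 26.2%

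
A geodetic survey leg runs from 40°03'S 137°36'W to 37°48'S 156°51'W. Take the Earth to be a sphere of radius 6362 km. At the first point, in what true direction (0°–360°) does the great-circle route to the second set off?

θ = atan2( sin Δλ·cos φ₂ ,  cos φ₁ sin φ₂ − sin φ₁ cos φ₂ cos Δλ )
  = atan2(-0.2605, +0.0108) = 272.38°

272.4°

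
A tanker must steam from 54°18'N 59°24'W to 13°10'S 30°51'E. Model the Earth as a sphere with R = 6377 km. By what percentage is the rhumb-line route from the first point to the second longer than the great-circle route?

2.2%

Great circle: σ = 1.7594 rad → d_gc = Rσ = 11219.5 km
Rhumb: Δφ = -1.1775, Δλ = +1.5752, Δψ = -1.3650, q = Δφ/Δψ = 0.8627 → d_rh = R√(Δφ²+q²Δλ²) = 11466.2 km
Excess = (11466.2 − 11219.5) / 11219.5 = 246.7 / 11219.5 = 2.20% ≈ 2.2%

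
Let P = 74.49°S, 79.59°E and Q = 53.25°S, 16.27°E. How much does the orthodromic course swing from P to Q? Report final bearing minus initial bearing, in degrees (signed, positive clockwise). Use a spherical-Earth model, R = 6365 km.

At departure: θ₁ = atan2(sin Δλ cos φ₂, cos φ₁ sin φ₂ − sin φ₁ cos φ₂ cos Δλ) = 274.77°
At arrival: θ₂ = atan2(sin Δλ cos φ₁, −cos φ₂ sin φ₁ + sin φ₂ cos φ₁ cos Δλ) = 333.55°
Δθ = θ₂ − θ₁ = +58.8°

+58.8°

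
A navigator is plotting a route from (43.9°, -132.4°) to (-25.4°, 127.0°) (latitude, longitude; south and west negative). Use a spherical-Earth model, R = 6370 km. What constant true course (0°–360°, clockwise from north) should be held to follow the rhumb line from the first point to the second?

233.2°

Δψ = ln[tan(π/4+φ₂/2)/tan(π/4+φ₁/2)] = -1.3131
Δλ = -1.7558 rad (taken the short way round)
course = atan2(Δλ, Δψ) = 233.21°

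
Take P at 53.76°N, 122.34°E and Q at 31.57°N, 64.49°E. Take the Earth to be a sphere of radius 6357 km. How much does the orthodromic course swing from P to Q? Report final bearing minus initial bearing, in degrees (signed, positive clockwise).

-41.8°

At departure: θ₁ = atan2(sin Δλ cos φ₂, cos φ₁ sin φ₂ − sin φ₁ cos φ₂ cos Δλ) = 265.55°
At arrival: θ₂ = atan2(sin Δλ cos φ₁, −cos φ₂ sin φ₁ + sin φ₂ cos φ₁ cos Δλ) = 223.77°
Δθ = θ₂ − θ₁ = -41.8°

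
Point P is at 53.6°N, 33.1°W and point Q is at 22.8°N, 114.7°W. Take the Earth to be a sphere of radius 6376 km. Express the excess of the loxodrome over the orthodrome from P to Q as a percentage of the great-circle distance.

3.9%

Great circle: σ = 1.1682 rad → d_gc = Rσ = 7448.3 km
Rhumb: Δφ = -0.5376, Δλ = -1.4242, Δψ = -0.7035, q = Δφ/Δψ = 0.7641 → d_rh = R√(Δφ²+q²Δλ²) = 7739.2 km
Excess = (7739.2 − 7448.3) / 7448.3 = 290.9 / 7448.3 = 3.91% ≈ 3.9%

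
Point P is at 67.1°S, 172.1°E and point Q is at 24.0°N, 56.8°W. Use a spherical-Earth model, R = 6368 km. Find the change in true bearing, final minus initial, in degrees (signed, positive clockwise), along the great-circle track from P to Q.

Initial bearing θ₁ = atan2(sin Δλ cos φ₂, cos φ₁ sin φ₂ − sin φ₁ cos φ₂ cos Δλ) = 119.84°
Final bearing θ₂ = (initial bearing from the destination back to the start) + 180° = 21.68°
Δθ = θ₂ − θ₁ = -98.2°

-98.2°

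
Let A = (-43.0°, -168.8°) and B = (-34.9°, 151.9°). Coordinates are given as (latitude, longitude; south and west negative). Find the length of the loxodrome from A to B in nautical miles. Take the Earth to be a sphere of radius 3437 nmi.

1893 nmi

Δψ = ln[tan(π/4+φ₂/2)/tan(π/4+φ₁/2)] = +0.1821;  Δφ = +0.1414 rad,  Δλ = -0.6859 rad
q = Δφ/Δψ = 0.7762
d = R·√(Δφ² + q²Δλ²) = 3437·0.55086 = 1893 nmi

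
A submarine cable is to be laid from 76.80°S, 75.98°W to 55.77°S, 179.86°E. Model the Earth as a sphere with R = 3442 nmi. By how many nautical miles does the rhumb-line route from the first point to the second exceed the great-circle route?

Great circle: cos σ = sin φ₁ sin φ₂ + cos φ₁ cos φ₂ cos Δλ,  σ = 0.6864 rad → d_gc = 2362.7 nmi
Rhumb line: Δψ = +0.9788, q = Δφ/Δψ = 0.3750, d_rh = R√(Δφ²+q²Δλ²) = 2664.9 nmi
Excess = 2664.9 − 2362.7 = 302.2 ≈ 302 nmi

302 nmi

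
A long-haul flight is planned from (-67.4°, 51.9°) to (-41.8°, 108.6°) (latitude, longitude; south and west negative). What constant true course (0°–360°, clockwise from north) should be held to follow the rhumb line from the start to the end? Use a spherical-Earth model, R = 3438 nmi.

Meridional parts: M(φ₁)=-1.6103, M(φ₂)=-0.8045 → ΔM = +0.8059;  Δλ = +0.9896 rad
tan C = Δλ / ΔM = +1.2280 → C = 50.84°

50.8°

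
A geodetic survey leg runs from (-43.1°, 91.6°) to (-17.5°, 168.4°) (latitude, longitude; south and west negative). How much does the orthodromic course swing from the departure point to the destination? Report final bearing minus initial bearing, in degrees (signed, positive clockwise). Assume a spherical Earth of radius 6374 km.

-44.6°

At departure: θ₁ = atan2(sin Δλ cos φ₂, cos φ₁ sin φ₂ − sin φ₁ cos φ₂ cos Δλ) = 94.36°
At arrival: θ₂ = atan2(sin Δλ cos φ₁, −cos φ₂ sin φ₁ + sin φ₂ cos φ₁ cos Δλ) = 49.76°
Δθ = θ₂ − θ₁ = -44.6°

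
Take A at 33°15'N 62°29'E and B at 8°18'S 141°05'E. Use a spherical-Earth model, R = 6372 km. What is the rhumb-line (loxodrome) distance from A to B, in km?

Rhumb course C = atan2(Δλ, Δψ) with Δψ = ln[tan(π/4+φ₂/2)/tan(π/4+φ₁/2)] = -0.7613, Δλ = +1.3718 → C = 119.03°
d = R·|Δφ| / |cos C| = 6372·0.72518 / 0.48524 = 9523 km

9523 km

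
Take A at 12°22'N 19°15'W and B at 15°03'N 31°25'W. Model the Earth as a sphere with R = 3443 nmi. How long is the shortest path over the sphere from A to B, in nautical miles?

728 nmi

Haversine: a = sin²(Δφ/2)+cos φ₁ cos φ₂ sin²(Δλ/2) = 0.01114;  σ = 2·atan2(√a,√(1−a))
σ = 12.118° → d = Rσ = 3443·0.21151 = 728 nmi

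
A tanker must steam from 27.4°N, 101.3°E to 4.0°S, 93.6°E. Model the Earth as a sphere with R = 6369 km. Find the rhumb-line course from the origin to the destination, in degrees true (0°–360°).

193.3°

Meridional parts: M(φ₁)=+0.4976, M(φ₂)=-0.0699 → ΔM = -0.5674;  Δλ = -0.1344 rad
tan C = Δλ / ΔM = +0.2368 → C = 193.32°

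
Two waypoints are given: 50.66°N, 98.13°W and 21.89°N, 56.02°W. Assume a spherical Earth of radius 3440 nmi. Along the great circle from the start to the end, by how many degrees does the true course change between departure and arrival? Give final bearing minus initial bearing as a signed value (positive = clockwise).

At departure: θ₁ = atan2(sin Δλ cos φ₂, cos φ₁ sin φ₂ − sin φ₁ cos φ₂ cos Δλ) = 115.44°
At arrival: θ₂ = atan2(sin Δλ cos φ₁, −cos φ₂ sin φ₁ + sin φ₂ cos φ₁ cos Δλ) = 141.91°
Δθ = θ₂ − θ₁ = +26.5°

+26.5°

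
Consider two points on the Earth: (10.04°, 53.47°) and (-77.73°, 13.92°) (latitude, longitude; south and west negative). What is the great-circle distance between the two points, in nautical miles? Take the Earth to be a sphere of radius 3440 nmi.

5434 nmi

Haversine: a = sin²(Δφ/2)+cos φ₁ cos φ₂ sin²(Δλ/2) = 0.50450;  σ = 2·atan2(√a,√(1−a))
σ = 90.515° → d = Rσ = 3440·1.57979 = 5434 nmi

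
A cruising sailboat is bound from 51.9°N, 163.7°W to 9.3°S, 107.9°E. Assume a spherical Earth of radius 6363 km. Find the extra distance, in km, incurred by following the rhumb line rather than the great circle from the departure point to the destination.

225 km

Great circle: cos σ = sin φ₁ sin φ₂ + cos φ₁ cos φ₂ cos Δλ,  σ = 1.6812 rad → d_gc = 10697.4 km
Rhumb line: Δψ = -1.2264, q = Δφ/Δψ = 0.8710, d_rh = R√(Δφ²+q²Δλ²) = 10922.8 km
Excess = 10922.8 − 10697.4 = 225.4 ≈ 225 km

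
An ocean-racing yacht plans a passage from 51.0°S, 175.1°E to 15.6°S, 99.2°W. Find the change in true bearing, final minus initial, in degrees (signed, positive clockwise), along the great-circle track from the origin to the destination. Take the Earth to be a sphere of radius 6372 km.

Initial bearing θ₁ = atan2(sin Δλ cos φ₂, cos φ₁ sin φ₂ − sin φ₁ cos φ₂ cos Δλ) = 96.72°
Final bearing θ₂ = (initial bearing from the destination back to the start) + 180° = 40.46°
Δθ = θ₂ − θ₁ = -56.3°

-56.3°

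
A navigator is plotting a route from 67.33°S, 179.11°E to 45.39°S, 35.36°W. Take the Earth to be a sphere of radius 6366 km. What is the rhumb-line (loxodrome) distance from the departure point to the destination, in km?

Δψ = ln[tan(π/4+φ₂/2)/tan(π/4+φ₁/2)] = +0.7161;  Δφ = +0.3829 rad,  Δλ = +2.5400 rad
q = Δφ/Δψ = 0.5347
d = R·√(Δφ² + q²Δλ²) = 6366·1.41111 = 8983 km

8983 km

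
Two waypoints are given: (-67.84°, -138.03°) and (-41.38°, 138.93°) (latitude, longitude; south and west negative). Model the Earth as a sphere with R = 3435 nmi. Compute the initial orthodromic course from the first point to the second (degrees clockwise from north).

N = sin Δλ·cos φ₂ = -0.7448;  D = cos φ₁ sin φ₂ − sin φ₁ cos φ₂ cos Δλ = -0.1651
initial course = atan2(N, D) = 257.50°

257.5°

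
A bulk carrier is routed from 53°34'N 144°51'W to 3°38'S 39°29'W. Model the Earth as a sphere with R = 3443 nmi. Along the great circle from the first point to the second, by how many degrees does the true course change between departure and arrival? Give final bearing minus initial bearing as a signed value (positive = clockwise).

Initial bearing θ₁ = atan2(sin Δλ cos φ₂, cos φ₁ sin φ₂ − sin φ₁ cos φ₂ cos Δλ) = 79.69°
Final bearing θ₂ = (initial bearing from the destination back to the start) + 180° = 144.16°
Δθ = θ₂ − θ₁ = +64.5°

+64.5°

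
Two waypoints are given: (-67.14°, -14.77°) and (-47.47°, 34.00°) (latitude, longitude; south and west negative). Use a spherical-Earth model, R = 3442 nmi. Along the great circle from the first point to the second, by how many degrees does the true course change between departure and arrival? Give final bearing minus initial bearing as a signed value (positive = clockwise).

At departure: θ₁ = atan2(sin Δλ cos φ₂, cos φ₁ sin φ₂ − sin φ₁ cos φ₂ cos Δλ) = 76.27°
At arrival: θ₂ = atan2(sin Δλ cos φ₁, −cos φ₂ sin φ₁ + sin φ₂ cos φ₁ cos Δλ) = 33.94°
Δθ = θ₂ − θ₁ = -42.3°

-42.3°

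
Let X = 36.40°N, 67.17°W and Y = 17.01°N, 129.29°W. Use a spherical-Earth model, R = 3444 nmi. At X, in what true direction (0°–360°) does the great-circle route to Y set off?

268.0°

θ = atan2( sin Δλ·cos φ₂ ,  cos φ₁ sin φ₂ − sin φ₁ cos φ₂ cos Δλ )
  = atan2(-0.8453, -0.0299) = 267.97°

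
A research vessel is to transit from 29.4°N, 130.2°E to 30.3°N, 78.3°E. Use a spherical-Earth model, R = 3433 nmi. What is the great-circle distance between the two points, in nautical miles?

cos σ = sin φ₁ sin φ₂ + cos φ₁ cos φ₂ cos Δλ
      = sin(29.40°)sin(30.30°) + cos(29.40°)cos(30.30°)cos(-51.90°) = 0.7118
σ = 44.618° → d = Rσ = 3433·0.77872 = 2673 nmi

2673 nmi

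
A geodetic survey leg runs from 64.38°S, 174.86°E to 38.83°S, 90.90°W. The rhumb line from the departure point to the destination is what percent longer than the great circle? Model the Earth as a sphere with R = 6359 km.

Great circle: σ = 0.9998 rad → d_gc = Rσ = 6357.8 km
Rhumb: Δφ = +0.4459, Δλ = +1.6448, Δψ = +0.7447, q = Δφ/Δψ = 0.5988 → d_rh = R√(Δφ²+q²Δλ²) = 6875.4 km
Excess = (6875.4 − 6357.8) / 6357.8 = 517.6 / 6357.8 = 8.14% ≈ 8.1%

8.1%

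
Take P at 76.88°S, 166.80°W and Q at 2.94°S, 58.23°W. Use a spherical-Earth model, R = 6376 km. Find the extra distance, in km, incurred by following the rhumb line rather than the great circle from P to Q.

Great circle: cos σ = sin φ₁ sin φ₂ + cos φ₁ cos φ₂ cos Δλ,  σ = 1.5930 rad → d_gc = 10157.22 km
Rhumb line: Δψ = +2.1115, q = Δφ/Δψ = 0.6112, d_rh = R√(Δφ²+q²Δλ²) = 11055.69 km
Excess = 11055.69 − 10157.22 = 898.47 ≈ 898 km

898 km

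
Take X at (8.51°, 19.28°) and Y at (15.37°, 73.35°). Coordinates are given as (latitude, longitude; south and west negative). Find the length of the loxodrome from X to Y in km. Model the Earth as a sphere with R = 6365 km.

5922 km

Rhumb course C = atan2(Δλ, Δψ) with Δψ = ln[tan(π/4+φ₂/2)/tan(π/4+φ₁/2)] = +0.1225, Δλ = +0.9437 → C = 82.61°
d = R·|Δφ| / |cos C| = 6365·0.11973 / 0.12868 = 5922 km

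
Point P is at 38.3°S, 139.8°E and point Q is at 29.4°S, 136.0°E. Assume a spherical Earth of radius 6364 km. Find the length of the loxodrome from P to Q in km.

1049 km

Δψ = ln[tan(π/4+φ₂/2)/tan(π/4+φ₁/2)] = +0.1874;  Δφ = +0.1553 rad,  Δλ = -0.0663 rad
q = Δφ/Δψ = 0.8289
d = R·√(Δφ² + q²Δλ²) = 6364·0.16478 = 1049 km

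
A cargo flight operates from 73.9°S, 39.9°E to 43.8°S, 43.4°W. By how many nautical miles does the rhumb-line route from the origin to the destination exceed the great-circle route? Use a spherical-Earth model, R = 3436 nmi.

Great circle: cos σ = sin φ₁ sin φ₂ + cos φ₁ cos φ₂ cos Δλ,  σ = 0.8116 rad → d_gc = 2788.6 nmi
Rhumb line: Δψ = +1.1039, q = Δφ/Δψ = 0.4759, d_rh = R√(Δφ²+q²Δλ²) = 2985.0 nmi
Excess = 2985.0 − 2788.6 = 196.4 ≈ 196 nmi

196 nmi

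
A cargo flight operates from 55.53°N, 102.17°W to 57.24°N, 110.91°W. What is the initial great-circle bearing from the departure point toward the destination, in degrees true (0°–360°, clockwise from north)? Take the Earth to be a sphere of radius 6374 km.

293.1°

N = sin Δλ·cos φ₂ = -0.0822;  D = cos φ₁ sin φ₂ − sin φ₁ cos φ₂ cos Δλ = +0.0350
initial course = atan2(N, D) = 293.07°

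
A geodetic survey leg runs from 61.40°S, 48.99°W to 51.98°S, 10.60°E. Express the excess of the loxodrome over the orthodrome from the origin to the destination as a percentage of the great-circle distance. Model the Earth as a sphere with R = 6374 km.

Great circle: σ = 0.5718 rad → d_gc = Rσ = 3644.8 km
Rhumb: Δφ = +0.1644, Δλ = +1.0400, Δψ = +0.3013, q = Δφ/Δψ = 0.5457 → d_rh = R√(Δφ²+q²Δλ²) = 3766.1 km
Excess = (3766.1 − 3644.8) / 3644.8 = 121.3 / 3644.8 = 3.33% ≈ 3.3%

3.3%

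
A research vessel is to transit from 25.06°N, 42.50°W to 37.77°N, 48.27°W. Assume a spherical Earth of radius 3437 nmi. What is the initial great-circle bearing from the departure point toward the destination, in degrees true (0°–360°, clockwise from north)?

340.3°

N = sin Δλ·cos φ₂ = -0.0795;  D = cos φ₁ sin φ₂ − sin φ₁ cos φ₂ cos Δλ = +0.2217
initial course = atan2(N, D) = 340.28°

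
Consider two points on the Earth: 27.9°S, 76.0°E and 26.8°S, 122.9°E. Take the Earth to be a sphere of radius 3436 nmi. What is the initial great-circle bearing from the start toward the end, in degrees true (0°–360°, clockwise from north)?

N = sin Δλ·cos φ₂ = +0.6517;  D = cos φ₁ sin φ₂ − sin φ₁ cos φ₂ cos Δλ = -0.1131
initial course = atan2(N, D) = 99.84°

99.8°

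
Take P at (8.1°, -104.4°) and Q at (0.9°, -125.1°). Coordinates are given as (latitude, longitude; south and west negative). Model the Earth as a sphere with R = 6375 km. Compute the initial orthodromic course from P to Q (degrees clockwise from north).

N = sin Δλ·cos φ₂ = -0.3534;  D = cos φ₁ sin φ₂ − sin φ₁ cos φ₂ cos Δλ = -0.1162
initial course = atan2(N, D) = 251.79°

251.8°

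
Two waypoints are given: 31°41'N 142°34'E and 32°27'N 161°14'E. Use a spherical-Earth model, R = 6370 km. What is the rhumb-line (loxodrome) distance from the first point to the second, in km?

Δψ = ln[tan(π/4+φ₂/2)/tan(π/4+φ₁/2)] = +0.0158;  Δφ = +0.0134 rad,  Δλ = +0.3258 rad
q = Δφ/Δψ = 0.8474
d = R·√(Δφ² + q²Δλ²) = 6370·0.27641 = 1761 km

1761 km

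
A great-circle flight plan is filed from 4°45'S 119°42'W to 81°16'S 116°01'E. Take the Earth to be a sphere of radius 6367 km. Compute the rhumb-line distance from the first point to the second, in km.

Δψ = ln[tan(π/4+φ₂/2)/tan(π/4+φ₁/2)] = -2.4893;  Δφ = -1.3355 rad,  Δλ = -2.1692 rad
q = Δφ/Δψ = 0.5365
d = R·√(Δφ² + q²Δλ²) = 6367·1.77136 = 11278 km

11278 km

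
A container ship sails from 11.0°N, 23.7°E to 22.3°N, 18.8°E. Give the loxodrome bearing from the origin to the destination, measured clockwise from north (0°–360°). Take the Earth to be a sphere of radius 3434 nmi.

Δψ = ln[tan(π/4+φ₂/2)/tan(π/4+φ₁/2)] = +0.2062
Δλ = -0.0855 rad (taken the short way round)
course = atan2(Δλ, Δψ) = 337.48°

337.5°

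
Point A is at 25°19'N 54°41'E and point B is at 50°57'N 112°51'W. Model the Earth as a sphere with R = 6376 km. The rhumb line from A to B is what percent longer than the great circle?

28.0%

Great circle: σ = 1.7967 rad → d_gc = Rσ = 11455.7 km
Rhumb: Δφ = +0.4474, Δλ = -2.9240, Δψ = +0.5798, q = Δφ/Δψ = 0.7717 → d_rh = R√(Δφ²+q²Δλ²) = 14666.9 km
Excess = (14666.9 − 11455.7) / 11455.7 = 3211.2 / 11455.7 = 28.03% ≈ 28.0%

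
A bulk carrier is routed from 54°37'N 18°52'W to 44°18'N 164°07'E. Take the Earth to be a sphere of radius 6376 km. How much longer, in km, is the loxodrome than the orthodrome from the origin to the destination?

Great circle: cos σ = sin φ₁ sin φ₂ + cos φ₁ cos φ₂ cos Δλ,  σ = 1.4146 rad → d_gc = 9019.51 km
Rhumb line: Δψ = -0.2784, q = Δφ/Δψ = 0.6467, d_rh = R√(Δφ²+q²Δλ²) = 12790.99 km
Excess = 12790.99 − 9019.51 = 3771.48 ≈ 3771 km

3771 km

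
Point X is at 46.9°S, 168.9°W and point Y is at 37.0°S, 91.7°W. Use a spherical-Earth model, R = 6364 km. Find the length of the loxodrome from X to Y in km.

Rhumb course C = atan2(Δλ, Δψ) with Δψ = ln[tan(π/4+φ₂/2)/tan(π/4+φ₁/2)] = +0.2331, Δλ = +1.3474 → C = 80.19°
d = R·|Δφ| / |cos C| = 6364·0.17279 / 0.17046 = 6451 km

6451 km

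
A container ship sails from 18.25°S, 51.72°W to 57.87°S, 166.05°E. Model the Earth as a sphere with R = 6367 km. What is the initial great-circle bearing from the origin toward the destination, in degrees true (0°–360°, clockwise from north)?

N = sin Δλ·cos φ₂ = -0.3257;  D = cos φ₁ sin φ₂ − sin φ₁ cos φ₂ cos Δλ = -0.9359
initial course = atan2(N, D) = 199.19°

199.2°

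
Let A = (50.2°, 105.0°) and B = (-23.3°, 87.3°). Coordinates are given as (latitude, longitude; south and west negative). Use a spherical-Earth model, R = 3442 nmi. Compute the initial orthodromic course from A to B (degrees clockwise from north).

θ = atan2( sin Δλ·cos φ₂ ,  cos φ₁ sin φ₂ − sin φ₁ cos φ₂ cos Δλ )
  = atan2(-0.2792, -0.9254) = 196.79°

196.8°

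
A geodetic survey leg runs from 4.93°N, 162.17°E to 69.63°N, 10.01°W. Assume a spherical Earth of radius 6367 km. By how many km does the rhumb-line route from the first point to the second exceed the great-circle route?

Great circle: cos σ = sin φ₁ sin φ₂ + cos φ₁ cos φ₂ cos Δλ,  σ = 1.8369 rad → d_gc = 11695.7 km
Rhumb line: Δψ = +1.6305, q = Δφ/Δψ = 0.6925, d_rh = R√(Δφ²+q²Δλ²) = 15075.7 km
Excess = 15075.7 − 11695.7 = 3380.0 ≈ 3380 km

3380 km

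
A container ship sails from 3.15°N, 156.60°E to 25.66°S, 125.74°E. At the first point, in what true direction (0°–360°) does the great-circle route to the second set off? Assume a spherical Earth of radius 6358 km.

θ = atan2( sin Δλ·cos φ₂ ,  cos φ₁ sin φ₂ − sin φ₁ cos φ₂ cos Δλ )
  = atan2(-0.4624, -0.4749) = 224.23°

224.2°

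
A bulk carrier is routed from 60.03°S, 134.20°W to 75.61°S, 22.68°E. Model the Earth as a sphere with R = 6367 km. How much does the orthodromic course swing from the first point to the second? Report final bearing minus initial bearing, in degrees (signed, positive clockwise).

At departure: θ₁ = atan2(sin Δλ cos φ₂, cos φ₁ sin φ₂ − sin φ₁ cos φ₂ cos Δλ) = 171.86°
At arrival: θ₂ = atan2(sin Δλ cos φ₁, −cos φ₂ sin φ₁ + sin φ₂ cos φ₁ cos Δλ) = 16.54°
Δθ = θ₂ − θ₁ = -155.3°

-155.3°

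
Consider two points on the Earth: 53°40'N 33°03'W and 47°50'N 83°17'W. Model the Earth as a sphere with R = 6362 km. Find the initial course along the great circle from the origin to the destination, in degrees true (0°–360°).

280.2°

θ = atan2( sin Δλ·cos φ₂ ,  cos φ₁ sin φ₂ − sin φ₁ cos φ₂ cos Δλ )
  = atan2(-0.5160, +0.0932) = 280.24°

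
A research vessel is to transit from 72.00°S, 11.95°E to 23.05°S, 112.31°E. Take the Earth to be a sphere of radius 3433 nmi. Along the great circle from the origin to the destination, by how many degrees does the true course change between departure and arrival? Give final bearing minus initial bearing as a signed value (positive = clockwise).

-88.4°

At departure: θ₁ = atan2(sin Δλ cos φ₂, cos φ₁ sin φ₂ − sin φ₁ cos φ₂ cos Δλ) = 107.09°
At arrival: θ₂ = atan2(sin Δλ cos φ₁, −cos φ₂ sin φ₁ + sin φ₂ cos φ₁ cos Δλ) = 18.72°
Δθ = θ₂ − θ₁ = -88.4°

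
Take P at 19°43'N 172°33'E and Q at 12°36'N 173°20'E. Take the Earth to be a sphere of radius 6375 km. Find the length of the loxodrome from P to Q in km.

796 km

Δψ = ln[tan(π/4+φ₂/2)/tan(π/4+φ₁/2)] = -0.1294;  Δφ = -0.1242 rad,  Δλ = +0.0137 rad
q = Δφ/Δψ = 0.9598
d = R·√(Δφ² + q²Δλ²) = 6375·0.12490 = 796 km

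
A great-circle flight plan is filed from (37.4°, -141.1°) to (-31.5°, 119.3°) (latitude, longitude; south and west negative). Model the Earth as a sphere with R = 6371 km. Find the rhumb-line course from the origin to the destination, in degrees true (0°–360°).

233.5°

Meridional parts: M(φ₁)=+0.7048, M(φ₂)=-0.5798 → ΔM = -1.2845;  Δλ = -1.7383 rad
tan C = Δλ / ΔM = +1.3533 → C = 233.54°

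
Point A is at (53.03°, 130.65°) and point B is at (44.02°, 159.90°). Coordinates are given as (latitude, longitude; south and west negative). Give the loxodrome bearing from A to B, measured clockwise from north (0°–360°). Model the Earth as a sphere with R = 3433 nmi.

115.0°

Meridional parts: M(φ₁)=+1.0957, M(φ₂)=+0.8574 → ΔM = -0.2383;  Δλ = +0.5105 rad
tan C = Δλ / ΔM = -2.1422 → C = 115.02°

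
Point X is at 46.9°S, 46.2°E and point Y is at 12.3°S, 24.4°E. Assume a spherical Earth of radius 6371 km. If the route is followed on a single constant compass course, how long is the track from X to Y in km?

Δψ = ln[tan(π/4+φ₂/2)/tan(π/4+φ₁/2)] = +0.7127;  Δφ = +0.6039 rad,  Δλ = -0.3805 rad
q = Δφ/Δψ = 0.8473
d = R·√(Δφ² + q²Δλ²) = 6371·0.68454 = 4361 km

4361 km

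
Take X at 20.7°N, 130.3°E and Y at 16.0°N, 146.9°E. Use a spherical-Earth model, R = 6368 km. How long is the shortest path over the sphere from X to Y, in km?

1826 km

Haversine: a = sin²(Δφ/2)+cos φ₁ cos φ₂ sin²(Δλ/2) = 0.02042;  σ = 2·atan2(√a,√(1−a))
σ = 16.431° → d = Rσ = 6368·0.28678 = 1826 km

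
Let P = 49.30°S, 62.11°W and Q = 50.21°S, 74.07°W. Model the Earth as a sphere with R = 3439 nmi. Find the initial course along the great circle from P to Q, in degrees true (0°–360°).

N = sin Δλ·cos φ₂ = -0.1326;  D = cos φ₁ sin φ₂ − sin φ₁ cos φ₂ cos Δλ = -0.0264
initial course = atan2(N, D) = 258.74°

258.7°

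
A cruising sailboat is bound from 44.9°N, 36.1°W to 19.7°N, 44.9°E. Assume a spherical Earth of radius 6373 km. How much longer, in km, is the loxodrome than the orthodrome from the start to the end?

Great circle: cos σ = sin φ₁ sin φ₂ + cos φ₁ cos φ₂ cos Δλ,  σ = 1.2215 rad → d_gc = 7784.4 km
Rhumb line: Δψ = -0.5281, q = Δφ/Δψ = 0.8328, d_rh = R√(Δφ²+q²Δλ²) = 8010.1 km
Excess = 8010.1 − 7784.4 = 225.7 ≈ 226 km

226 km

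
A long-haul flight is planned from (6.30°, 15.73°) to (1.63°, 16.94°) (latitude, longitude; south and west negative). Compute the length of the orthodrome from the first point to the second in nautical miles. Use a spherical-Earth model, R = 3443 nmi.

290 nmi

cos σ = sin φ₁ sin φ₂ + cos φ₁ cos φ₂ cos Δλ
      = sin(6.30°)sin(1.63°) + cos(6.30°)cos(1.63°)cos(1.21°) = 0.9965
σ = 4.823° → d = Rσ = 3443·0.08418 = 290 nmi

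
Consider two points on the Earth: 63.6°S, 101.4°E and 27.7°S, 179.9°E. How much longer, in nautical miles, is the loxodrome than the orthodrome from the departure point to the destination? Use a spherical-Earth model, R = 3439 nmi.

Great circle: cos σ = sin φ₁ sin φ₂ + cos φ₁ cos φ₂ cos Δλ,  σ = 1.0531 rad → d_gc = 3621.7 nmi
Rhumb line: Δψ = +0.9466, q = Δφ/Δψ = 0.6619, d_rh = R√(Δφ²+q²Δλ²) = 3790.7 nmi
Excess = 3790.7 − 3621.7 = 169.0 ≈ 169 nmi

169 nmi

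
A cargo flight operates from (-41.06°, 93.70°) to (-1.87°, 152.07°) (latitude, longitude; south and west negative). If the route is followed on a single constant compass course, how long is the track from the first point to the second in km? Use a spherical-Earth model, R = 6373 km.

Rhumb course C = atan2(Δλ, Δψ) with Δψ = ln[tan(π/4+φ₂/2)/tan(π/4+φ₁/2)] = +0.7546, Δλ = +1.0187 → C = 53.47°
d = R·|Δφ| / |cos C| = 6373·0.68399 / 0.59522 = 7324 km

7324 km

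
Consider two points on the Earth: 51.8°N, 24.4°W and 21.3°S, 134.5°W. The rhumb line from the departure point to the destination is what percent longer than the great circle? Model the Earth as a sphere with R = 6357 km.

Great circle: σ = 2.0754 rad → d_gc = Rσ = 13193.4 km
Rhumb: Δφ = -1.2758, Δλ = -1.9216, Δψ = -1.4411, q = Δφ/Δψ = 0.8853 → d_rh = R√(Δφ²+q²Δλ²) = 13517.9 km
Excess = (13517.9 − 13193.4) / 13193.4 = 324.5 / 13193.4 = 2.46% ≈ 2.5%

2.5%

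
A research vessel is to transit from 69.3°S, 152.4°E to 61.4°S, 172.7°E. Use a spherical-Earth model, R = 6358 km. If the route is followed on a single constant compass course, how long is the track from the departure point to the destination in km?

1279 km

Δψ = ln[tan(π/4+φ₂/2)/tan(π/4+φ₁/2)] = +0.3334;  Δφ = +0.1379 rad,  Δλ = +0.3543 rad
q = Δφ/Δψ = 0.4136
d = R·√(Δφ² + q²Δλ²) = 6358·0.20120 = 1279 km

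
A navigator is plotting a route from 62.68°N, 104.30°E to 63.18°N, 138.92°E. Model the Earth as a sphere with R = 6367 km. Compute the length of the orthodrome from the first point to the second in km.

Haversine: a = sin²(Δφ/2)+cos φ₁ cos φ₂ sin²(Δλ/2) = 0.01835;  σ = 2·atan2(√a,√(1−a))
σ = 15.571° → d = Rσ = 6367·0.27177 = 1730 km

1730 km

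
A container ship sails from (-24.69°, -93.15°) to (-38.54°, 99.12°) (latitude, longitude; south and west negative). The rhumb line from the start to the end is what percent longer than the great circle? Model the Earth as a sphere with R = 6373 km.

Great circle: σ = 2.0199 rad → d_gc = Rσ = 12873.0 km
Rhumb: Δφ = -0.2417, Δλ = -2.9274, Δψ = -0.2851, q = Δφ/Δψ = 0.8479 → d_rh = R√(Δφ²+q²Δλ²) = 15894.3 km
Excess = (15894.3 − 12873.0) / 12873.0 = 3021.3 / 12873.0 = 23.47% ≈ 23.5%

23.5%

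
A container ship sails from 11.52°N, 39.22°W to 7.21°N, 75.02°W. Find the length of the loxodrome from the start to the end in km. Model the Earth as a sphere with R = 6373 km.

3957 km

Rhumb course C = atan2(Δλ, Δψ) with Δψ = ln[tan(π/4+φ₂/2)/tan(π/4+φ₁/2)] = -0.0763, Δλ = -0.6248 → C = 263.04°
d = R·|Δφ| / |cos C| = 6373·0.07522 / 0.12115 = 3957 km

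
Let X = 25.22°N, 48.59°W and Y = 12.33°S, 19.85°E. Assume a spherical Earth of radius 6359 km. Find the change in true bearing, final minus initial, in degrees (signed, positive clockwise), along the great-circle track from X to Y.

+9.2°

Initial bearing θ₁ = atan2(sin Δλ cos φ₂, cos φ₁ sin φ₂ − sin φ₁ cos φ₂ cos Δλ) = 110.86°
Final bearing θ₂ = (initial bearing from the destination back to the start) + 180° = 120.08°
Δθ = θ₂ − θ₁ = +9.2°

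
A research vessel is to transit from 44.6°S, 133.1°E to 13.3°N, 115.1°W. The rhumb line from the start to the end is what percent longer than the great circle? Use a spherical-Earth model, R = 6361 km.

Great circle: σ = 2.0030 rad → d_gc = Rσ = 12741.0 km
Rhumb: Δφ = +1.0105, Δλ = +1.9513, Δψ = +1.1058, q = Δφ/Δψ = 0.9139 → d_rh = R√(Δφ²+q²Δλ²) = 13037.9 km
Excess = (13037.9 − 12741.0) / 12741.0 = 296.9 / 12741.0 = 2.33% ≈ 2.3%

2.3%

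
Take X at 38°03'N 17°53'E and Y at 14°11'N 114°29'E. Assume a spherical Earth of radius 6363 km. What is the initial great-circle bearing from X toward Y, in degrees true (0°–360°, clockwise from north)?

N = sin Δλ·cos φ₂ = +0.9631;  D = cos φ₁ sin φ₂ − sin φ₁ cos φ₂ cos Δλ = +0.2616
initial course = atan2(N, D) = 74.80°

74.8°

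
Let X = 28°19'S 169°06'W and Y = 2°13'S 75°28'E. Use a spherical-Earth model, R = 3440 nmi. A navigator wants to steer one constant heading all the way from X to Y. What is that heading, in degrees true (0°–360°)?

Δψ = ln[tan(π/4+φ₂/2)/tan(π/4+φ₁/2)] = +0.4770
Δλ = -2.0147 rad (taken the short way round)
course = atan2(Δλ, Δψ) = 283.32°

283.3°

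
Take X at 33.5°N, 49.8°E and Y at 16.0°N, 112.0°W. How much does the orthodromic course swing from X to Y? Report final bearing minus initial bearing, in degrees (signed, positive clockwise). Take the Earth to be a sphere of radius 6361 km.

-138.6°

At departure: θ₁ = atan2(sin Δλ cos φ₂, cos φ₁ sin φ₂ − sin φ₁ cos φ₂ cos Δλ) = 337.75°
At arrival: θ₂ = atan2(sin Δλ cos φ₁, −cos φ₂ sin φ₁ + sin φ₂ cos φ₁ cos Δλ) = 199.18°
Δθ = θ₂ − θ₁ = -138.6°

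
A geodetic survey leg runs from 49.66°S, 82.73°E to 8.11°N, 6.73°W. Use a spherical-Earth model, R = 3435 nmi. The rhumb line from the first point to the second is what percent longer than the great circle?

Great circle: σ = 1.6725 rad → d_gc = Rσ = 5744.9 nmi
Rhumb: Δφ = +1.0083, Δλ = -1.5614, Δψ = +1.1435, q = Δφ/Δψ = 0.8817 → d_rh = R√(Δφ²+q²Δλ²) = 5861.7 nmi
Excess = (5861.7 − 5744.9) / 5744.9 = 116.8 / 5744.9 = 2.03% ≈ 2.0%

2.0%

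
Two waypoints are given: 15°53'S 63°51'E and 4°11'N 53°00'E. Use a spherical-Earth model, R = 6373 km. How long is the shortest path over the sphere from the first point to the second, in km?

2531 km

Haversine: a = sin²(Δφ/2)+cos φ₁ cos φ₂ sin²(Δλ/2) = 0.03893;  σ = 2·atan2(√a,√(1−a))
σ = 22.758° → d = Rσ = 6373·0.39721 = 2531 km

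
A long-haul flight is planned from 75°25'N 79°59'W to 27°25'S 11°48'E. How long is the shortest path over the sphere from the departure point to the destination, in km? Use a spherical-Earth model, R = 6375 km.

cos σ = sin φ₁ sin φ₂ + cos φ₁ cos φ₂ cos Δλ
      = sin(75.42°)sin(-27.42°) + cos(75.42°)cos(-27.42°)cos(91.78°) = -0.4526
σ = 116.909° → d = Rσ = 6375·2.04045 = 13008 km

13008 km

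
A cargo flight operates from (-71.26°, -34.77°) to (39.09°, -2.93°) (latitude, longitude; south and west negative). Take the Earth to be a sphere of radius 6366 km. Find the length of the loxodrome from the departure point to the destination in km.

Δψ = ln[tan(π/4+φ₂/2)/tan(π/4+φ₁/2)] = +2.5441;  Δφ = +1.9260 rad,  Δλ = +0.5557 rad
q = Δφ/Δψ = 0.7570
d = R·√(Δφ² + q²Δλ²) = 6366·1.97138 = 12550 km

12550 km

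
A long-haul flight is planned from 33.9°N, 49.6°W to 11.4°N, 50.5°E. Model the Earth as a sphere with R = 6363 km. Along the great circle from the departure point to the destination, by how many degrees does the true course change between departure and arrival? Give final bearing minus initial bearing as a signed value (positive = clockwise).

Initial bearing θ₁ = atan2(sin Δλ cos φ₂, cos φ₁ sin φ₂ − sin φ₁ cos φ₂ cos Δλ) = 74.93°
Final bearing θ₂ = (initial bearing from the destination back to the start) + 180° = 125.16°
Δθ = θ₂ − θ₁ = +50.2°

+50.2°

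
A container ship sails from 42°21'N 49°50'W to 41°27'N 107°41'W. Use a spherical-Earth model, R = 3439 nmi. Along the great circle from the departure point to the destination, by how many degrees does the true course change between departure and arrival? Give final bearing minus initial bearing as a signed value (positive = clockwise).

-40.5°

At departure: θ₁ = atan2(sin Δλ cos φ₂, cos φ₁ sin φ₂ − sin φ₁ cos φ₂ cos Δλ) = 289.16°
At arrival: θ₂ = atan2(sin Δλ cos φ₁, −cos φ₂ sin φ₁ + sin φ₂ cos φ₁ cos Δλ) = 248.65°
Δθ = θ₂ − θ₁ = -40.5°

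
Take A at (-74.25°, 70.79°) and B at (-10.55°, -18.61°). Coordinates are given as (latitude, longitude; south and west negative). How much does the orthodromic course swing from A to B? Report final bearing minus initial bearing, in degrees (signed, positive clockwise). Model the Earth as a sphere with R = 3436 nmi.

Initial bearing θ₁ = atan2(sin Δλ cos φ₂, cos φ₁ sin φ₂ − sin φ₁ cos φ₂ cos Δλ) = 267.68°
Final bearing θ₂ = (initial bearing from the destination back to the start) + 180° = 343.99°
Δθ = θ₂ − θ₁ = +76.3°

+76.3°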